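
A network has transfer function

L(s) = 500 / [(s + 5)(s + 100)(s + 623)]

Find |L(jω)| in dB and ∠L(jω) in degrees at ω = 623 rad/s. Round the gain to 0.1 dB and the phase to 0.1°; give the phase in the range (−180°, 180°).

At s = jω = j623:
pole (s+5): 5 + j623 → |·| = √(5²+623²) = √388154 ≈ 623.02, ∠ = arctan(623/5) ≈ 89.54°
pole (s+100): 100 + j623 → |·| = √(100²+623²) = √398129 ≈ 630.97, ∠ = arctan(623/100) ≈ 80.88°
pole (s+623): 623 + j623 → |·| = √(623²+623²) = √776258 ≈ 881.06, ∠ = arctan(623/623) ≈ 45.00°
|L| = 500 / 3.4635e+08 ≈ 1.4436e-06
Gain = 20 log₁₀(1.4436e-06) ≈ -116.81 dB
∠L = 0.00° − 215.42° = -215.42° ≡ 144.58° (principal value)

-116.8 dB, 144.6°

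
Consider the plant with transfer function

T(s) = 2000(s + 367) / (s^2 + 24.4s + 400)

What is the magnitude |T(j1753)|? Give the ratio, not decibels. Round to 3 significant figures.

At s = jω = j1753:
zero (s+367): 367 + j1753 → |·| = √(367²+1753²) = √3207698 ≈ 1791, ∠ = arctan(1753/367) ≈ 78.18°
quadratic: (j1753)² + 24.4·j1753 + 400 = -3072609 + j42773.2 → |·| ≈ 3.0729e+06, ∠ ≈ 179.20°
|T| = 2000 · 1791 / 3.0729e+06 ≈ 1.1657

1.17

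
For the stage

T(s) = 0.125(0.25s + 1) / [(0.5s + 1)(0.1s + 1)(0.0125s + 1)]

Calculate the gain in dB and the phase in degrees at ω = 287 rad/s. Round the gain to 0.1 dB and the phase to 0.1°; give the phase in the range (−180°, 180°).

-64.7 dB, -162.8°

At ω = 287 rad/s:
zero (1 + j287·0.25) = 1 + j71.75 → |·| ≈ 71.757, ∠ ≈ 89.20°
pole (1 + j287·0.5) = 1 + j143.5 → |·| ≈ 143.5, ∠ ≈ 89.60°
pole (1 + j287·0.1) = 1 + j28.7 → |·| ≈ 28.717, ∠ ≈ 88.00°
pole (1 + j287·0.0125) = 1 + j3.5875 → |·| ≈ 3.7243, ∠ ≈ 74.42°
|T| = 0.125 · 71.757 / (143.5 · 28.717 · 3.7243) ≈ 0.00058444
Gain = 20 log₁₀(0.00058444) ≈ -64.67 dB
∠T = (89.20°) − (89.60° + 88.00° + 74.42°) = -162.82°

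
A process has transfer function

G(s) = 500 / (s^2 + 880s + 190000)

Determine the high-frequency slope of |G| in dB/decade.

-40 dB/decade

Each pole contributes −20 dB/decade at high frequency; each zero contributes +20 dB/decade.
Net: 0 zero(s) − 2 pole(s) → -40 dB/decade.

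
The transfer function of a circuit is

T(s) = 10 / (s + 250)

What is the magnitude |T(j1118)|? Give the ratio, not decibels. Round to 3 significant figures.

Substitute s = j1118:
Numerator: 10 = 10 + j0
Denominator: (j1118) + 250 = 250 + j1118
|N| = √(10² + 0²) ≈ 10, ∠N ≈ 0.00°
|D| = √(250² + 1118²) ≈ 1145.6, ∠D ≈ 77.40°
|T| = 10 / 1145.6 ≈ 0.0087291

0.00873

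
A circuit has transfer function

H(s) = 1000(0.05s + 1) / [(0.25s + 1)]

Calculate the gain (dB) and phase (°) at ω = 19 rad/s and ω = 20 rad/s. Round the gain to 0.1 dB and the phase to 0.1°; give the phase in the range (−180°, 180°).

ω = 19: 49.1 dB, -34.6°; ω = 20: 48.9 dB, -33.7°

At ω = 19 rad/s:
zero (1 + j19·0.05) = 1 + j0.95 → |·| ≈ 1.3793, ∠ ≈ 43.53°
pole (1 + j19·0.25) = 1 + j4.75 → |·| ≈ 4.8541, ∠ ≈ 78.11°
|H| = 1000 · 1.3793 / (4.8541) ≈ 284.15
Gain = 20 log₁₀(284.15) ≈ 49.07 dB
∠H = (43.53°) − (78.11°) = -34.58°

At ω = 20 rad/s:
zero (1 + j20·0.05) = 1 + j1 → |·| ≈ 1.4142, ∠ ≈ 45.00°
pole (1 + j20·0.25) = 1 + j5 → |·| ≈ 5.099, ∠ ≈ 78.69°
|H| = 1000 · 1.4142 / (5.099) ≈ 277.35
Gain = 20 log₁₀(277.35) ≈ 48.86 dB
∠H = (45.00°) − (78.69°) = -33.69°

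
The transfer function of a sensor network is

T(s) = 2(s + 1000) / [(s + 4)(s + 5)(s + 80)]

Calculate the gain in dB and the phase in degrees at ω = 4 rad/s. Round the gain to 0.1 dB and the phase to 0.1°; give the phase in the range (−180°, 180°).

-3.2 dB, -86.3°

At s = jω = j4:
zero (s+1000): 1000 + j4 → |·| = √(1000²+4²) = √1000016 ≈ 1000, ∠ = arctan(4/1000) ≈ 0.23°
pole (s+4): 4 + j4 → |·| = √(4²+4²) = √32 ≈ 5.6569, ∠ = arctan(4/4) ≈ 45.00°
pole (s+5): 5 + j4 → |·| = √(5²+4²) = √41 ≈ 6.4031, ∠ = arctan(4/5) ≈ 38.66°
pole (s+80): 80 + j4 → |·| = √(80²+4²) = √6416 ≈ 80.1, ∠ = arctan(4/80) ≈ 2.86°
|T| = 2 · 1000 / 2901.4 ≈ 0.68932
Gain = 20 log₁₀(0.68932) ≈ -3.23 dB
∠T = 0.23° − 86.52° = -86.29°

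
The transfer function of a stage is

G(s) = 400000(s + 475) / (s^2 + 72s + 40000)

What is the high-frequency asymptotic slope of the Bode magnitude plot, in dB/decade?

-20 dB/decade

Each pole contributes −20 dB/decade at high frequency; each zero contributes +20 dB/decade.
Net: 1 zero(s) − 2 pole(s) → -20 dB/decade.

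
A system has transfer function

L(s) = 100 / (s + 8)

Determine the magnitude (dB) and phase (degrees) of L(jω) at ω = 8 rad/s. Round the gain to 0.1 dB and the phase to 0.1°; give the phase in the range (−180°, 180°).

At s = jω = j8:
pole (s+8): 8 + j8 → |·| = √(8²+8²) = √128 ≈ 11.314, ∠ = arctan(8/8) ≈ 45.00°
|L| = 100 / 11.314 ≈ 8.8386
Gain = 20 log₁₀(8.8386) ≈ 18.93 dB
∠L = 0.00° − 45.00° = -45.00°

18.9 dB, -45.0°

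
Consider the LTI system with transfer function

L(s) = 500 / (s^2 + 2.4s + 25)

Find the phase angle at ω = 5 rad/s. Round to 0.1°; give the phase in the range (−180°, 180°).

At s = jω = j5:
quadratic: (j5)² + 2.4·j5 + 25 = 0 + j12 → |·| ≈ 12, ∠ ≈ 90.00°
∠L = 0.00° − 90.00° = -90.00°

-90.0°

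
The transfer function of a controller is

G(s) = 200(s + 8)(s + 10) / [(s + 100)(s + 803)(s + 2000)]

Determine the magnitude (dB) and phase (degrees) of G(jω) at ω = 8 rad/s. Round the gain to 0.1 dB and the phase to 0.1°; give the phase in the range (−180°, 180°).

-74.9 dB, 78.3°

At s = jω = j8:
zero (s+8): 8 + j8 → |·| = √(8²+8²) = √128 ≈ 11.314, ∠ = arctan(8/8) ≈ 45.00°
zero (s+10): 10 + j8 → |·| = √(10²+8²) = √164 ≈ 12.806, ∠ = arctan(8/10) ≈ 38.66°
pole (s+100): 100 + j8 → |·| = √(100²+8²) = √10064 ≈ 100.32, ∠ = arctan(8/100) ≈ 4.57°
pole (s+803): 803 + j8 → |·| = √(803²+8²) = √644873 ≈ 803.04, ∠ = arctan(8/803) ≈ 0.57°
pole (s+2000): 2000 + j8 → |·| = √(2000²+8²) = √4000064 ≈ 2000, ∠ = arctan(8/2000) ≈ 0.23°
|G| = 200 · 144.89 / 1.6112e+08 ≈ 0.00017985
Gain = 20 log₁₀(0.00017985) ≈ -74.90 dB
∠G = 83.66° − 5.37° = 78.29°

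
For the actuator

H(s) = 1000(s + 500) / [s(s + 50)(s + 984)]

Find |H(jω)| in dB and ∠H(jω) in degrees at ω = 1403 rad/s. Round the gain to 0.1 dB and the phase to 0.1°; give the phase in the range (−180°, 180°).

-67.1 dB, -162.5°

At s = jω = j1403:
zero (s+500): 500 + j1403 → |·| = √(500²+1403²) = √2218409 ≈ 1489.4, ∠ = arctan(1403/500) ≈ 70.38°
pole (s+50): 50 + j1403 → |·| = √(50²+1403²) = √1970909 ≈ 1403.9, ∠ = arctan(1403/50) ≈ 87.96°
pole (s+984): 984 + j1403 → |·| = √(984²+1403²) = √2936665 ≈ 1713.7, ∠ = arctan(1403/984) ≈ 54.96°
pole at origin: |s| = 1403, ∠ = 90.00° (in denominator)
|H| = 1000 · 1489.4 / 3.3754e+09 ≈ 0.00044125
Gain = 20 log₁₀(0.00044125) ≈ -67.11 dB
∠H = 70.38° − 232.92° = -162.54°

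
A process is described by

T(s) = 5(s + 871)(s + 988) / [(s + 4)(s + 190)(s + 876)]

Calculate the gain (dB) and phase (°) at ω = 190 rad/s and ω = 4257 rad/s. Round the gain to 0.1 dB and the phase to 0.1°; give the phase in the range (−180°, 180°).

ω = 190: -20.2 dB, -122.8°; ω = 4257: -58.4 dB, -100.4°

At s = jω = j190:
zero (s+871): 871 + j190 → |·| = √(871²+190²) = √794741 ≈ 891.48, ∠ = arctan(190/871) ≈ 12.31°
zero (s+988): 988 + j190 → |·| = √(988²+190²) = √1012244 ≈ 1006.1, ∠ = arctan(190/988) ≈ 10.89°
pole (s+4): 4 + j190 → |·| = √(4²+190²) = √36116 ≈ 190.04, ∠ = arctan(190/4) ≈ 88.79°
pole (s+190): 190 + j190 → |·| = √(190²+190²) = √72200 ≈ 268.7, ∠ = arctan(190/190) ≈ 45.00°
pole (s+876): 876 + j190 → |·| = √(876²+190²) = √803476 ≈ 896.37, ∠ = arctan(190/876) ≈ 12.24°
|T| = 5 · 8.9692e+05 / 4.5772e+07 ≈ 0.097977
Gain = 20 log₁₀(0.097977) ≈ -20.18 dB
∠T = 23.20° − 146.03° = -122.83°

At s = jω = j4257:
zero (s+871): 871 + j4257 → |·| = √(871²+4257²) = √18880690 ≈ 4345.2, ∠ = arctan(4257/871) ≈ 78.44°
zero (s+988): 988 + j4257 → |·| = √(988²+4257²) = √19098193 ≈ 4370.1, ∠ = arctan(4257/988) ≈ 76.93°
pole (s+4): 4 + j4257 → |·| = √(4²+4257²) = √18122065 ≈ 4257, ∠ = arctan(4257/4) ≈ 89.95°
pole (s+190): 190 + j4257 → |·| = √(190²+4257²) = √18158149 ≈ 4261.2, ∠ = arctan(4257/190) ≈ 87.44°
pole (s+876): 876 + j4257 → |·| = √(876²+4257²) = √18889425 ≈ 4346.2, ∠ = arctan(4257/876) ≈ 78.37°
|T| = 5 · 1.8989e+07 / 7.884e+10 ≈ 0.0012043
Gain = 20 log₁₀(0.0012043) ≈ -58.39 dB
∠T = 155.37° − 255.76° = -100.39°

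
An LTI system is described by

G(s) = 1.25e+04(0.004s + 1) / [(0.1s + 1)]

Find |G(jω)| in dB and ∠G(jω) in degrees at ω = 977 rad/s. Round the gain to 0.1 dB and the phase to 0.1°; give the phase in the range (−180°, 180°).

54.3 dB, -13.8°

At ω = 977 rad/s:
zero (1 + j977·0.004) = 1 + j3.908 → |·| ≈ 4.0339, ∠ ≈ 75.65°
pole (1 + j977·0.1) = 1 + j97.7 → |·| ≈ 97.705, ∠ ≈ 89.41°
|G| = 1.25e+04 · 4.0339 / (97.705) ≈ 516.08
Gain = 20 log₁₀(516.08) ≈ 54.25 dB
∠G = (75.65°) − (89.41°) = -13.76°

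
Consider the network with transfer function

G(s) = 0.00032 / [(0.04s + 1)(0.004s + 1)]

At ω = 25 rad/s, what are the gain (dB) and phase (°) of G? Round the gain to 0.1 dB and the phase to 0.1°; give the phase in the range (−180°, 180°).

At ω = 25 rad/s:
pole (1 + j25·0.04) = 1 + j1 → |·| ≈ 1.4142, ∠ ≈ 45.00°
pole (1 + j25·0.004) = 1 + j0.1 → |·| ≈ 1.005, ∠ ≈ 5.71°
|G| = 0.00032 · 1 / (1.4142 · 1.005) ≈ 0.00022515
Gain = 20 log₁₀(0.00022515) ≈ -72.95 dB
∠G = (0°) − (45.00° + 5.71°) = -50.71°

-73.0 dB, -50.7°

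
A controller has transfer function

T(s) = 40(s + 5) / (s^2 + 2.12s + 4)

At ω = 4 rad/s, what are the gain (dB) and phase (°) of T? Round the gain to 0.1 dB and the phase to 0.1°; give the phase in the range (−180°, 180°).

At s = jω = j4:
zero (s+5): 5 + j4 → |·| = √(5²+4²) = √41 ≈ 6.4031, ∠ = arctan(4/5) ≈ 38.66°
quadratic: (j4)² + 2.12·j4 + 4 = -12 + j8.48 → |·| ≈ 14.694, ∠ ≈ 144.75°
|T| = 40 · 6.4031 / 14.694 ≈ 17.431
Gain = 20 log₁₀(17.431) ≈ 24.83 dB
∠T = 38.66° − 144.75° = -106.09°

24.8 dB, -106.1°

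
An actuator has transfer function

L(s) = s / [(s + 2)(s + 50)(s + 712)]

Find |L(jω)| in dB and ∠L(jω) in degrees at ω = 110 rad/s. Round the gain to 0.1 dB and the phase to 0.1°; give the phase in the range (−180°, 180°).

At s = jω = j110:
zero at origin: s = j110 → |·| = 110, ∠ = 90.00°
pole (s+2): 2 + j110 → |·| = √(2²+110²) = √12104 ≈ 110.02, ∠ = arctan(110/2) ≈ 88.96°
pole (s+50): 50 + j110 → |·| = √(50²+110²) = √14600 ≈ 120.83, ∠ = arctan(110/50) ≈ 65.56°
pole (s+712): 712 + j110 → |·| = √(712²+110²) = √519044 ≈ 720.45, ∠ = arctan(110/712) ≈ 8.78°
|L| = 1 · 110 / 9.5775e+06 ≈ 1.1485e-05
Gain = 20 log₁₀(1.1485e-05) ≈ -98.80 dB
∠L = 90.00° − 163.30° = -73.30°

-98.8 dB, -73.3°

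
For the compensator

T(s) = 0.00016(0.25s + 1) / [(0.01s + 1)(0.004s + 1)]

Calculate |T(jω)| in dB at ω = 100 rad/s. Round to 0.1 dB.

-51.6 dB

At ω = 100 rad/s:
zero (1 + j100·0.25) = 1 + j25 → |·| ≈ 25.02, ∠ ≈ 87.71°
pole (1 + j100·0.01) = 1 + j1 → |·| ≈ 1.4142, ∠ ≈ 45.00°
pole (1 + j100·0.004) = 1 + j0.4 → |·| ≈ 1.077, ∠ ≈ 21.80°
|T| = 0.00016 · 25.02 / (1.4142 · 1.077) ≈ 0.0026283
Gain = 20 log₁₀(0.0026283) ≈ -51.61 dB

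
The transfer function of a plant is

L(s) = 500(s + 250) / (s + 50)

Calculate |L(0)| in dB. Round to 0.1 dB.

L(0) = 500·250 / (50) = 2500
20 log₁₀(2500) ≈ 67.96 dB

68.0 dB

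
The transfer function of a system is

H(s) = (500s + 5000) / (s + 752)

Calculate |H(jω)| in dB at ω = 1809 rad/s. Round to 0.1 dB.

53.3 dB

Substitute s = j1809:
Numerator: 500(j1809) + 5000 = 5000 + j904500
Denominator: (j1809) + 752 = 752 + j1809
|N| = √(5000² + 904500²) ≈ 9.0451e+05, ∠N ≈ 89.68°
|D| = √(752² + 1809²) ≈ 1959.1, ∠D ≈ 67.43°
|H| = 9.0451e+05 / 1959.1 ≈ 461.7
Gain = 20 log₁₀(461.7) ≈ 53.29 dB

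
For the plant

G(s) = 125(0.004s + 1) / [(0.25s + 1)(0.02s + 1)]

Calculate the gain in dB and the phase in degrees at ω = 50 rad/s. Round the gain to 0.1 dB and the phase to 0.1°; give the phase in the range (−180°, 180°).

17.1 dB, -119.1°

At ω = 50 rad/s:
zero (1 + j50·0.004) = 1 + j0.2 → |·| ≈ 1.0198, ∠ ≈ 11.31°
pole (1 + j50·0.25) = 1 + j12.5 → |·| ≈ 12.54, ∠ ≈ 85.43°
pole (1 + j50·0.02) = 1 + j1 → |·| ≈ 1.4142, ∠ ≈ 45.00°
|G| = 125 · 1.0198 / (12.54 · 1.4142) ≈ 7.1881
Gain = 20 log₁₀(7.1881) ≈ 17.13 dB
∠G = (11.31°) − (85.43° + 45.00°) = -119.12°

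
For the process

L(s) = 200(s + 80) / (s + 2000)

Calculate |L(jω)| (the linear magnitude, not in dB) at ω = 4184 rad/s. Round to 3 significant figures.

At s = jω = j4184:
zero (s+80): 80 + j4184 → |·| = √(80²+4184²) = √17512256 ≈ 4184.8, ∠ = arctan(4184/80) ≈ 88.90°
pole (s+2000): 2000 + j4184 → |·| = √(2000²+4184²) = √21505856 ≈ 4637.4, ∠ = arctan(4184/2000) ≈ 64.45°
|L| = 200 · 4184.8 / 4637.4 ≈ 180.48

180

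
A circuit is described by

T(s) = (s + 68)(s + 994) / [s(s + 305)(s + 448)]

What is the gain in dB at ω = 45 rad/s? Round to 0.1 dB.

At s = jω = j45:
zero (s+68): 68 + j45 → |·| = √(68²+45²) = √6649 ≈ 81.541, ∠ = arctan(45/68) ≈ 33.50°
zero (s+994): 994 + j45 → |·| = √(994²+45²) = √990061 ≈ 995.02, ∠ = arctan(45/994) ≈ 2.59°
pole (s+305): 305 + j45 → |·| = √(305²+45²) = √95050 ≈ 308.3, ∠ = arctan(45/305) ≈ 8.39°
pole (s+448): 448 + j45 → |·| = √(448²+45²) = √202729 ≈ 450.25, ∠ = arctan(45/448) ≈ 5.74°
pole at origin: |s| = 45, ∠ = 90.00° (in denominator)
|T| = 1 · 81135 / 6.2465e+06 ≈ 0.012989
Gain = 20 log₁₀(0.012989) ≈ -37.73 dB

-37.7 dB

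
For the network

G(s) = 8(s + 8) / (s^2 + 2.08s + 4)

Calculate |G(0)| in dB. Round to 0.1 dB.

24.1 dB

G(0) = 8·8 / 4 = 16
20 log₁₀(16) ≈ 24.08 dB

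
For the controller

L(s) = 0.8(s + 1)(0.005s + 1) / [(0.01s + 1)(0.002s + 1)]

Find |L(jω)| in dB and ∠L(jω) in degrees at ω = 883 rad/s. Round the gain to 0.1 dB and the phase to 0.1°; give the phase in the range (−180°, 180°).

At ω = 883 rad/s:
zero (1 + j883·1) = 1 + j883 → |·| ≈ 883, ∠ ≈ 89.94°
zero (1 + j883·0.005) = 1 + j4.415 → |·| ≈ 4.5268, ∠ ≈ 77.24°
pole (1 + j883·0.01) = 1 + j8.83 → |·| ≈ 8.8864, ∠ ≈ 83.54°
pole (1 + j883·0.002) = 1 + j1.766 → |·| ≈ 2.0295, ∠ ≈ 60.48°
|L| = 0.8 · 883 · 4.5268 / (8.8864 · 2.0295) ≈ 177.31
Gain = 20 log₁₀(177.31) ≈ 44.97 dB
∠L = (89.94° + 77.24°) − (83.54° + 60.48°) = 23.16°

45.0 dB, 23.2°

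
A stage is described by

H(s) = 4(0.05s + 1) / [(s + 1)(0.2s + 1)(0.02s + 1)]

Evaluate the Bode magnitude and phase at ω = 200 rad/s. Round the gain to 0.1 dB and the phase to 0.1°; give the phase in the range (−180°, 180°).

At ω = 200 rad/s:
zero (1 + j200·0.05) = 1 + j10 → |·| ≈ 10.05, ∠ ≈ 84.29°
pole (1 + j200·1) = 1 + j200 → |·| ≈ 200, ∠ ≈ 89.71°
pole (1 + j200·0.2) = 1 + j40 → |·| ≈ 40.012, ∠ ≈ 88.57°
pole (1 + j200·0.02) = 1 + j4 → |·| ≈ 4.1231, ∠ ≈ 75.96°
|H| = 4 · 10.05 / (200 · 40.012 · 4.1231) ≈ 0.0012184
Gain = 20 log₁₀(0.0012184) ≈ -58.28 dB
∠H = (84.29°) − (89.71° + 88.57° + 75.96°) = -169.95°

-58.3 dB, -170.0°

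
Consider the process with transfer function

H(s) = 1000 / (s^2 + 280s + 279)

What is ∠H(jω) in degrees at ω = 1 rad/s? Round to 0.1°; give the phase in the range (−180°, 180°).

Substitute s = j1:
Numerator: 1000 = 1000 + j0
Denominator: (j1)^2 + 280(j1) + 279 = 278 + j280
|N| = √(1000² + 0²) ≈ 1000, ∠N ≈ 0.00°
|D| = √(278² + 280²) ≈ 394.57, ∠D ≈ 45.21°
∠H = 0.00° − 45.21° = -45.21°

-45.2°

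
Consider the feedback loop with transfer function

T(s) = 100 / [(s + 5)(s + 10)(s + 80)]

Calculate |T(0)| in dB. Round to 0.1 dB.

-32.0 dB

T(0) = 100 / (5·10·80) = 0.025
20 log₁₀(0.025) ≈ -32.04 dB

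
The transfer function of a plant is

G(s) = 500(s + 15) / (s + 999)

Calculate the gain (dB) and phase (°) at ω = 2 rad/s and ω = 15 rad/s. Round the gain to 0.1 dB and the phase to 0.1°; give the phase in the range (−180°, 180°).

ω = 2: 17.6 dB, 7.5°; ω = 15: 20.5 dB, 44.1°

At s = jω = j2:
zero (s+15): 15 + j2 → |·| = √(15²+2²) = √229 ≈ 15.133, ∠ = arctan(2/15) ≈ 7.59°
pole (s+999): 999 + j2 → |·| = √(999²+2²) = √998005 ≈ 999, ∠ = arctan(2/999) ≈ 0.11°
|G| = 500 · 15.133 / 999 ≈ 7.5741
Gain = 20 log₁₀(7.5741) ≈ 17.59 dB
∠G = 7.59° − 0.11° = 7.48°

At s = jω = j15:
zero (s+15): 15 + j15 → |·| = √(15²+15²) = √450 ≈ 21.213, ∠ = arctan(15/15) ≈ 45.00°
pole (s+999): 999 + j15 → |·| = √(999²+15²) = √998226 ≈ 999.11, ∠ = arctan(15/999) ≈ 0.86°
|G| = 500 · 21.213 / 999.11 ≈ 10.616
Gain = 20 log₁₀(10.616) ≈ 20.52 dB
∠G = 45.00° − 0.86° = 44.14°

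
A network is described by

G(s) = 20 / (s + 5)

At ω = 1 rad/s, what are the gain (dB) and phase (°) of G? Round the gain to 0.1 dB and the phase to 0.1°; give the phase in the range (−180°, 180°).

At s = jω = j1:
pole (s+5): 5 + j1 → |·| = √(5²+1²) = √26 ≈ 5.099, ∠ = arctan(1/5) ≈ 11.31°
|G| = 20 / 5.099 ≈ 3.9223
Gain = 20 log₁₀(3.9223) ≈ 11.87 dB
∠G = 0.00° − 11.31° = -11.31°

11.9 dB, -11.3°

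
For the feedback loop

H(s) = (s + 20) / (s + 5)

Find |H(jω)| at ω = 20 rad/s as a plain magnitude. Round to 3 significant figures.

Substitute s = j20:
Numerator: (j20) + 20 = 20 + j20
Denominator: (j20) + 5 = 5 + j20
|N| = √(20² + 20²) ≈ 28.284, ∠N ≈ 45.00°
|D| = √(5² + 20²) ≈ 20.616, ∠D ≈ 75.96°
|H| = 28.284 / 20.616 ≈ 1.3719

1.37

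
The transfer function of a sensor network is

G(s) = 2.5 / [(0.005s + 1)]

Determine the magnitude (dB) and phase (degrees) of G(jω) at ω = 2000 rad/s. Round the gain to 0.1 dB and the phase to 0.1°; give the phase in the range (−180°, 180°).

-12.1 dB, -84.3°

At ω = 2000 rad/s:
pole (1 + j2000·0.005) = 1 + j10 → |·| ≈ 10.05, ∠ ≈ 84.29°
|G| = 2.5 · 1 / (10.05) ≈ 0.24876
Gain = 20 log₁₀(0.24876) ≈ -12.08 dB
∠G = (0°) − (84.29°) = -84.29°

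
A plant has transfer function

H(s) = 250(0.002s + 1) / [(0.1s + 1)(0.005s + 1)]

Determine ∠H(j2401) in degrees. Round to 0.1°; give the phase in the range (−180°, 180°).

At ω = 2401 rad/s:
zero (1 + j2401·0.002) = 1 + j4.802 → |·| ≈ 4.905, ∠ ≈ 78.24°
pole (1 + j2401·0.1) = 1 + j240.1 → |·| ≈ 240.1, ∠ ≈ 89.76°
pole (1 + j2401·0.005) = 1 + j12.005 → |·| ≈ 12.047, ∠ ≈ 85.24°
∠H = (78.24°) − (89.76° + 85.24°) = -96.76°

-96.8°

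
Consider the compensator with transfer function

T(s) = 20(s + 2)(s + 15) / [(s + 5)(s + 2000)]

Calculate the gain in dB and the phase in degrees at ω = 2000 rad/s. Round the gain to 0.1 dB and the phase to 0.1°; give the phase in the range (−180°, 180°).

23.0 dB, 44.7°

At s = jω = j2000:
zero (s+2): 2 + j2000 → |·| = √(2²+2000²) = √4000004 ≈ 2000, ∠ = arctan(2000/2) ≈ 89.94°
zero (s+15): 15 + j2000 → |·| = √(15²+2000²) = √4000225 ≈ 2000.1, ∠ = arctan(2000/15) ≈ 89.57°
pole (s+5): 5 + j2000 → |·| = √(5²+2000²) = √4000025 ≈ 2000, ∠ = arctan(2000/5) ≈ 89.86°
pole (s+2000): 2000 + j2000 → |·| = √(2000²+2000²) = √8000000 ≈ 2828.4, ∠ = arctan(2000/2000) ≈ 45.00°
|T| = 20 · 4.0002e+06 / 5.6568e+06 ≈ 14.143
Gain = 20 log₁₀(14.143) ≈ 23.01 dB
∠T = 179.51° − 134.86° = 44.65°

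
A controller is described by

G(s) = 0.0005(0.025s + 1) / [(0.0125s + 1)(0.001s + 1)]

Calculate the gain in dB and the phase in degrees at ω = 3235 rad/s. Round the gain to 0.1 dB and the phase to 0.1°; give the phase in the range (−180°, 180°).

-70.6 dB, -72.1°

At ω = 3235 rad/s:
zero (1 + j3235·0.025) = 1 + j80.875 → |·| ≈ 80.881, ∠ ≈ 89.29°
pole (1 + j3235·0.0125) = 1 + j40.4375 → |·| ≈ 40.45, ∠ ≈ 88.58°
pole (1 + j3235·0.001) = 1 + j3.235 → |·| ≈ 3.386, ∠ ≈ 72.82°
|G| = 0.0005 · 80.881 / (40.45 · 3.386) ≈ 0.00029526
Gain = 20 log₁₀(0.00029526) ≈ -70.60 dB
∠G = (89.29°) − (88.58° + 72.82°) = -72.11°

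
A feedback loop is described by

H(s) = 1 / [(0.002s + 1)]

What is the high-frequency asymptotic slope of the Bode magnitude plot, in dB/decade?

-20 dB/decade

Each pole contributes −20 dB/decade at high frequency; each zero contributes +20 dB/decade.
Net: 0 zero(s) − 1 pole(s) → -20 dB/decade.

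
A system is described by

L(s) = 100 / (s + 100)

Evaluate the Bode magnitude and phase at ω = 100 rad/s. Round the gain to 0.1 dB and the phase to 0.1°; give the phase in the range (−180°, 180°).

At s = jω = j100:
pole (s+100): 100 + j100 → |·| = √(100²+100²) = √20000 ≈ 141.42, ∠ = arctan(100/100) ≈ 45.00°
|L| = 100 / 141.42 ≈ 0.70711
Gain = 20 log₁₀(0.70711) ≈ -3.01 dB
∠L = 0.00° − 45.00° = -45.00°

-3.0 dB, -45.0°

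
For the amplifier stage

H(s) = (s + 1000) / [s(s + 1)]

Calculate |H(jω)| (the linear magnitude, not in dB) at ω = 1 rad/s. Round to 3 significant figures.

At s = jω = j1:
zero (s+1000): 1000 + j1 → |·| = √(1000²+1²) = √1000001 ≈ 1000, ∠ = arctan(1/1000) ≈ 0.06°
pole (s+1): 1 + j1 → |·| = √(1²+1²) = √2 ≈ 1.4142, ∠ = arctan(1/1) ≈ 45.00°
pole at origin: |s| = 1, ∠ = 90.00° (in denominator)
|H| = 1 · 1000 / 1.4142 ≈ 707.11

707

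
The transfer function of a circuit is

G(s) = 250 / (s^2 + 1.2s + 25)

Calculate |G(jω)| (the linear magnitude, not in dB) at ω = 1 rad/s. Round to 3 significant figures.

At s = jω = j1:
quadratic: (j1)² + 1.2·j1 + 25 = 24 + j1.2 → |·| ≈ 24.03, ∠ ≈ 2.86°
|G| = 250 / 24.03 ≈ 10.404

10.4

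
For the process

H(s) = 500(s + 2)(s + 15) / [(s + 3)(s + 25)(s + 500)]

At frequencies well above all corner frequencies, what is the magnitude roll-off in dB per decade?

Each pole contributes −20 dB/decade at high frequency; each zero contributes +20 dB/decade.
Net: 2 zero(s) − 3 pole(s) → -20 dB/decade.

-20 dB/decade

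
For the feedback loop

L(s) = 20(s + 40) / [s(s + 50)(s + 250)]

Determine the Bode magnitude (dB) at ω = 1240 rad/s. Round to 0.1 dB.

At s = jω = j1240:
zero (s+40): 40 + j1240 → |·| = √(40²+1240²) = √1539200 ≈ 1240.6, ∠ = arctan(1240/40) ≈ 88.15°
pole (s+50): 50 + j1240 → |·| = √(50²+1240²) = √1540100 ≈ 1241, ∠ = arctan(1240/50) ≈ 87.69°
pole (s+250): 250 + j1240 → |·| = √(250²+1240²) = √1600100 ≈ 1265, ∠ = arctan(1240/250) ≈ 78.60°
pole at origin: |s| = 1240, ∠ = 90.00° (in denominator)
|L| = 20 · 1240.6 / 1.9466e+09 ≈ 1.2746e-05
Gain = 20 log₁₀(1.2746e-05) ≈ -97.89 dB

-97.9 dB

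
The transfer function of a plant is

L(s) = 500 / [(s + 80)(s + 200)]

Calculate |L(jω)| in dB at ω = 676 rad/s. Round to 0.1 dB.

-59.6 dB

At s = jω = j676:
pole (s+80): 80 + j676 → |·| = √(80²+676²) = √463376 ≈ 680.72, ∠ = arctan(676/80) ≈ 83.25°
pole (s+200): 200 + j676 → |·| = √(200²+676²) = √496976 ≈ 704.97, ∠ = arctan(676/200) ≈ 73.52°
|L| = 500 / 4.7989e+05 ≈ 0.0010419
Gain = 20 log₁₀(0.0010419) ≈ -59.64 dB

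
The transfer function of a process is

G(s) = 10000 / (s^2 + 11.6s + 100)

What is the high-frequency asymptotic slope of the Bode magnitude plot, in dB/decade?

-40 dB/decade

Each pole contributes −20 dB/decade at high frequency; each zero contributes +20 dB/decade.
Net: 0 zero(s) − 2 pole(s) → -40 dB/decade.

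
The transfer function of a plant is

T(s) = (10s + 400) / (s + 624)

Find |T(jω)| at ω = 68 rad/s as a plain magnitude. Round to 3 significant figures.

Substitute s = j68:
Numerator: 10(j68) + 400 = 400 + j680
Denominator: (j68) + 624 = 624 + j68
|N| = √(400² + 680²) ≈ 788.92, ∠N ≈ 59.53°
|D| = √(624² + 68²) ≈ 627.69, ∠D ≈ 6.22°
|T| = 788.92 / 627.69 ≈ 1.2569

1.26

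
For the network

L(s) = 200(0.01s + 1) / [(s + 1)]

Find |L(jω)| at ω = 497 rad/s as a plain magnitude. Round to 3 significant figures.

2.04

At ω = 497 rad/s:
zero (1 + j497·0.01) = 1 + j4.97 → |·| ≈ 5.0696, ∠ ≈ 78.62°
pole (1 + j497·1) = 1 + j497 → |·| ≈ 497, ∠ ≈ 89.88°
|L| = 200 · 5.0696 / (497) ≈ 2.0401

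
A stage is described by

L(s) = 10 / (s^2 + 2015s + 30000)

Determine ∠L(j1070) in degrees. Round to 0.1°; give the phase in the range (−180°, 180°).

-117.3°

Substitute s = j1070:
Numerator: 10 = 10 + j0
Denominator: (j1070)^2 + 2015(j1070) + 30000 = -1114900 + j2156050
|N| = √(10² + 0²) ≈ 10, ∠N ≈ 0.00°
|D| = √(1114900² + 2156050²) ≈ 2.4273e+06, ∠D ≈ 117.34°
∠L = 0.00° − 117.34° = -117.34°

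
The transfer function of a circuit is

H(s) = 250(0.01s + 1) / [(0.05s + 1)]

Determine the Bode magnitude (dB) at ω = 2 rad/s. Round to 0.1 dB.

47.9 dB

At ω = 2 rad/s:
zero (1 + j2·0.01) = 1 + j0.02 → |·| ≈ 1.0002, ∠ ≈ 1.15°
pole (1 + j2·0.05) = 1 + j0.1 → |·| ≈ 1.005, ∠ ≈ 5.71°
|H| = 250 · 1.0002 / (1.005) ≈ 248.81
Gain = 20 log₁₀(248.81) ≈ 47.92 dB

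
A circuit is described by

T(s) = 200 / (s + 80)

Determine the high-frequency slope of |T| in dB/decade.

Each pole contributes −20 dB/decade at high frequency; each zero contributes +20 dB/decade.
Net: 0 zero(s) − 1 pole(s) → -20 dB/decade.

-20 dB/decade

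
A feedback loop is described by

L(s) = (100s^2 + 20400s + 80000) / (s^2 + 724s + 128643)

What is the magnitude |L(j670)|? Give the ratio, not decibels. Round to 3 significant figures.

Substitute s = j670:
Numerator: 100(j670)^2 + 20400(j670) + 80000 = -44810000 + j13668000
Denominator: (j670)^2 + 724(j670) + 128643 = -320257 + j485080
|N| = √(44810000² + 13668000²) ≈ 4.6848e+07, ∠N ≈ 163.04°
|D| = √(320257² + 485080²) ≈ 5.8126e+05, ∠D ≈ 123.43°
|L| = 4.6848e+07 / 5.8126e+05 ≈ 80.597

80.6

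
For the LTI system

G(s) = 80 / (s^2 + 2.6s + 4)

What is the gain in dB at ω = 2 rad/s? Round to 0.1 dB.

23.7 dB

At s = jω = j2:
quadratic: (j2)² + 2.6·j2 + 4 = 0 + j5.2 → |·| ≈ 5.2, ∠ ≈ 90.00°
|G| = 80 / 5.2 ≈ 15.385
Gain = 20 log₁₀(15.385) ≈ 23.74 dB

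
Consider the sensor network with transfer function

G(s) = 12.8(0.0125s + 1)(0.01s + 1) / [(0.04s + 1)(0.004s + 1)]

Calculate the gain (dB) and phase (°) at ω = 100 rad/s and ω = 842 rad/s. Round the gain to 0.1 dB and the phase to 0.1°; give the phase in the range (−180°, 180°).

ω = 100: 16.3 dB, -1.4°; ω = 842: 19.7 dB, 6.0°

At ω = 100 rad/s:
zero (1 + j100·0.0125) = 1 + j1.25 → |·| ≈ 1.6008, ∠ ≈ 51.34°
zero (1 + j100·0.01) = 1 + j1 → |·| ≈ 1.4142, ∠ ≈ 45.00°
pole (1 + j100·0.04) = 1 + j4 → |·| ≈ 4.1231, ∠ ≈ 75.96°
pole (1 + j100·0.004) = 1 + j0.4 → |·| ≈ 1.077, ∠ ≈ 21.80°
|G| = 12.8 · 1.6008 · 1.4142 / (4.1231 · 1.077) ≈ 6.5256
Gain = 20 log₁₀(6.5256) ≈ 16.29 dB
∠G = (51.34° + 45.00°) − (75.96° + 21.80°) = -1.42°

At ω = 842 rad/s:
zero (1 + j842·0.0125) = 1 + j10.525 → |·| ≈ 10.572, ∠ ≈ 84.57°
zero (1 + j842·0.01) = 1 + j8.42 → |·| ≈ 8.4792, ∠ ≈ 83.23°
pole (1 + j842·0.04) = 1 + j33.68 → |·| ≈ 33.695, ∠ ≈ 88.30°
pole (1 + j842·0.004) = 1 + j3.368 → |·| ≈ 3.5133, ∠ ≈ 73.46°
|G| = 12.8 · 10.572 · 8.4792 / (33.695 · 3.5133) ≈ 9.6926
Gain = 20 log₁₀(9.6926) ≈ 19.73 dB
∠G = (84.57° + 83.23°) − (88.30° + 73.46°) = 6.04°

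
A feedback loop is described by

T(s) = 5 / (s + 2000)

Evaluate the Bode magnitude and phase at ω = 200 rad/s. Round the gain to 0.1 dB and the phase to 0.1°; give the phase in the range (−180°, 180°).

At s = jω = j200:
pole (s+2000): 2000 + j200 → |·| = √(2000²+200²) = √4040000 ≈ 2010, ∠ = arctan(200/2000) ≈ 5.71°
|T| = 5 / 2010 ≈ 0.0024876
Gain = 20 log₁₀(0.0024876) ≈ -52.08 dB
∠T = 0.00° − 5.71° = -5.71°

-52.1 dB, -5.7°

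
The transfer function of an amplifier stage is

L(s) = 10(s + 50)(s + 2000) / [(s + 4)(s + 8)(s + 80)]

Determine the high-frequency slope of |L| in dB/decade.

-20 dB/decade

Each pole contributes −20 dB/decade at high frequency; each zero contributes +20 dB/decade.
Net: 2 zero(s) − 3 pole(s) → -20 dB/decade.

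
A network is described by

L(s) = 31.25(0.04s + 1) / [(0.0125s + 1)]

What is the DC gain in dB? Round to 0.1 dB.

29.9 dB

L(0) = 31.25 · 1 / 1 = 31.25
20 log₁₀(31.25) ≈ 29.90 dB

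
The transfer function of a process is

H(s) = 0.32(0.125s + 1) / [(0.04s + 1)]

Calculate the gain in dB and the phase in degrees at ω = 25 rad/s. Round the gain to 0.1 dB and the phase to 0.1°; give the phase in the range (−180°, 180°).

At ω = 25 rad/s:
zero (1 + j25·0.125) = 1 + j3.125 → |·| ≈ 3.2811, ∠ ≈ 72.26°
pole (1 + j25·0.04) = 1 + j1 → |·| ≈ 1.4142, ∠ ≈ 45.00°
|H| = 0.32 · 3.2811 / (1.4142) ≈ 0.74244
Gain = 20 log₁₀(0.74244) ≈ -2.59 dB
∠H = (72.26°) − (45.00°) = 27.26°

-2.6 dB, 27.3°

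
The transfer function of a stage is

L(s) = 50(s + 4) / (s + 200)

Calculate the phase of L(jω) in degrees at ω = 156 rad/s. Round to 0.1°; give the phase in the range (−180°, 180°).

At s = jω = j156:
zero (s+4): 4 + j156 → |·| = √(4²+156²) = √24352 ≈ 156.05, ∠ = arctan(156/4) ≈ 88.53°
pole (s+200): 200 + j156 → |·| = √(200²+156²) = √64336 ≈ 253.65, ∠ = arctan(156/200) ≈ 37.95°
∠L = 88.53° − 37.95° = 50.58°

50.6°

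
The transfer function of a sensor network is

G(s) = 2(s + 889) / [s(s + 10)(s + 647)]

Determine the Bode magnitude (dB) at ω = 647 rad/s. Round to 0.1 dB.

-104.8 dB

At s = jω = j647:
zero (s+889): 889 + j647 → |·| = √(889²+647²) = √1208930 ≈ 1099.5, ∠ = arctan(647/889) ≈ 36.05°
pole (s+10): 10 + j647 → |·| = √(10²+647²) = √418709 ≈ 647.08, ∠ = arctan(647/10) ≈ 89.11°
pole (s+647): 647 + j647 → |·| = √(647²+647²) = √837218 ≈ 915, ∠ = arctan(647/647) ≈ 45.00°
pole at origin: |s| = 647, ∠ = 90.00° (in denominator)
|G| = 2 · 1099.5 / 3.8307e+08 ≈ 5.7405e-06
Gain = 20 log₁₀(5.7405e-06) ≈ -104.82 dB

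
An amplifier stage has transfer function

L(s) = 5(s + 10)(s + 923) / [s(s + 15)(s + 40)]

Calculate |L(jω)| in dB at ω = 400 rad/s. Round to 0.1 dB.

-30.1 dB

At s = jω = j400:
zero (s+10): 10 + j400 → |·| = √(10²+400²) = √160100 ≈ 400.12, ∠ = arctan(400/10) ≈ 88.57°
zero (s+923): 923 + j400 → |·| = √(923²+400²) = √1011929 ≈ 1005.9, ∠ = arctan(400/923) ≈ 23.43°
pole (s+15): 15 + j400 → |·| = √(15²+400²) = √160225 ≈ 400.28, ∠ = arctan(400/15) ≈ 87.85°
pole (s+40): 40 + j400 → |·| = √(40²+400²) = √161600 ≈ 402, ∠ = arctan(400/40) ≈ 84.29°
pole at origin: |s| = 400, ∠ = 90.00° (in denominator)
|L| = 5 · 4.0248e+05 / 6.4365e+07 ≈ 0.031265
Gain = 20 log₁₀(0.031265) ≈ -30.10 dB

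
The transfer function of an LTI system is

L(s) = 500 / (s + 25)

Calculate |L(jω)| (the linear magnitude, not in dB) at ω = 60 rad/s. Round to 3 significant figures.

7.69

Substitute s = j60:
Numerator: 500 = 500 + j0
Denominator: (j60) + 25 = 25 + j60
|N| = √(500² + 0²) ≈ 500, ∠N ≈ 0.00°
|D| = √(25² + 60²) ≈ 65, ∠D ≈ 67.38°
|L| = 500 / 65 ≈ 7.6923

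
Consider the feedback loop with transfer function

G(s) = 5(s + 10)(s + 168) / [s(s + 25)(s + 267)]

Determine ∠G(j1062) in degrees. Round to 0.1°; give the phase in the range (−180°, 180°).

-84.1°

At s = jω = j1062:
zero (s+10): 10 + j1062 → |·| = √(10²+1062²) = √1127944 ≈ 1062, ∠ = arctan(1062/10) ≈ 89.46°
zero (s+168): 168 + j1062 → |·| = √(168²+1062²) = √1156068 ≈ 1075.2, ∠ = arctan(1062/168) ≈ 81.01°
pole (s+25): 25 + j1062 → |·| = √(25²+1062²) = √1128469 ≈ 1062.3, ∠ = arctan(1062/25) ≈ 88.65°
pole (s+267): 267 + j1062 → |·| = √(267²+1062²) = √1199133 ≈ 1095, ∠ = arctan(1062/267) ≈ 75.89°
pole at origin: |s| = 1062, ∠ = 90.00° (in denominator)
∠G = 170.47° − 254.54° = -84.07°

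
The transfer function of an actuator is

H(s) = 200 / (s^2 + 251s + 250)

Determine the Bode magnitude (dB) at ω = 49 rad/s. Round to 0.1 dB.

-35.9 dB

Substitute s = j49:
Numerator: 200 = 200 + j0
Denominator: (j49)^2 + 251(j49) + 250 = -2151 + j12299
|N| = √(200² + 0²) ≈ 200, ∠N ≈ 0.00°
|D| = √(2151² + 12299²) ≈ 12486, ∠D ≈ 99.92°
|H| = 200 / 12486 ≈ 0.016018
Gain = 20 log₁₀(0.016018) ≈ -35.91 dB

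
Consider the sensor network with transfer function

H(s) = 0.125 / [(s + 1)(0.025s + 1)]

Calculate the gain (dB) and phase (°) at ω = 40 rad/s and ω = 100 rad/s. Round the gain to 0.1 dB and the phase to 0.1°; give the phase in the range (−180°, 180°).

ω = 40: -53.1 dB, -133.6°; ω = 100: -66.7 dB, -157.6°

At ω = 40 rad/s:
pole (1 + j40·1) = 1 + j40 → |·| ≈ 40.012, ∠ ≈ 88.57°
pole (1 + j40·0.025) = 1 + j1 → |·| ≈ 1.4142, ∠ ≈ 45.00°
|H| = 0.125 · 1 / (40.012 · 1.4142) ≈ 0.0022091
Gain = 20 log₁₀(0.0022091) ≈ -53.12 dB
∠H = (0°) − (88.57° + 45.00°) = -133.57°

At ω = 100 rad/s:
pole (1 + j100·1) = 1 + j100 → |·| ≈ 100, ∠ ≈ 89.43°
pole (1 + j100·0.025) = 1 + j2.5 → |·| ≈ 2.6926, ∠ ≈ 68.20°
|H| = 0.125 · 1 / (100 · 2.6926) ≈ 0.00046424
Gain = 20 log₁₀(0.00046424) ≈ -66.67 dB
∠H = (0°) − (89.43° + 68.20°) = -157.63°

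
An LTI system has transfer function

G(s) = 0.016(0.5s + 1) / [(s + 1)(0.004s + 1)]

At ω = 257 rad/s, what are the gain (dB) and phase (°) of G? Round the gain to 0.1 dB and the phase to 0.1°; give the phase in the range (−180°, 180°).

-45.1 dB, -46.0°

At ω = 257 rad/s:
zero (1 + j257·0.5) = 1 + j128.5 → |·| ≈ 128.5, ∠ ≈ 89.55°
pole (1 + j257·1) = 1 + j257 → |·| ≈ 257, ∠ ≈ 89.78°
pole (1 + j257·0.004) = 1 + j1.028 → |·| ≈ 1.4341, ∠ ≈ 45.79°
|G| = 0.016 · 128.5 / (257 · 1.4341) ≈ 0.0055784
Gain = 20 log₁₀(0.0055784) ≈ -45.07 dB
∠G = (89.55°) − (89.78° + 45.79°) = -46.02°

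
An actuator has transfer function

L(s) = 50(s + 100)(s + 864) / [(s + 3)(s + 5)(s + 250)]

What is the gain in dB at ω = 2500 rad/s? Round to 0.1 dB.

At s = jω = j2500:
zero (s+100): 100 + j2500 → |·| = √(100²+2500²) = √6260000 ≈ 2502, ∠ = arctan(2500/100) ≈ 87.71°
zero (s+864): 864 + j2500 → |·| = √(864²+2500²) = √6996496 ≈ 2645.1, ∠ = arctan(2500/864) ≈ 70.93°
pole (s+3): 3 + j2500 → |·| = √(3²+2500²) = √6250009 ≈ 2500, ∠ = arctan(2500/3) ≈ 89.93°
pole (s+5): 5 + j2500 → |·| = √(5²+2500²) = √6250025 ≈ 2500, ∠ = arctan(2500/5) ≈ 89.89°
pole (s+250): 250 + j2500 → |·| = √(250²+2500²) = √6312500 ≈ 2512.5, ∠ = arctan(2500/250) ≈ 84.29°
|L| = 50 · 6.618e+06 / 1.5703e+10 ≈ 0.021072
Gain = 20 log₁₀(0.021072) ≈ -33.53 dB

-33.5 dB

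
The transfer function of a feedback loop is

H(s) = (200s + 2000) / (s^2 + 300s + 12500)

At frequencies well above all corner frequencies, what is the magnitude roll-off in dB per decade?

Each pole contributes −20 dB/decade at high frequency; each zero contributes +20 dB/decade.
Net: 1 zero(s) − 2 pole(s) → -20 dB/decade.

-20 dB/decade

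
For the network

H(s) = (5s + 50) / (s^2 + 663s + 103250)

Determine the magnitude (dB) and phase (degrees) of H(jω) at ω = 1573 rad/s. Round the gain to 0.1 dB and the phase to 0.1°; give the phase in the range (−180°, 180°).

-50.4 dB, -66.6°

Substitute s = j1573:
Numerator: 5(j1573) + 50 = 50 + j7865
Denominator: (j1573)^2 + 663(j1573) + 103250 = -2371079 + j1042899
|N| = √(50² + 7865²) ≈ 7865.2, ∠N ≈ 89.64°
|D| = √(2371079² + 1042899²) ≈ 2.5903e+06, ∠D ≈ 156.26°
|H| = 7865.2 / 2.5903e+06 ≈ 0.0030364
Gain = 20 log₁₀(0.0030364) ≈ -50.35 dB
∠H = 89.64° − 156.26° = -66.62°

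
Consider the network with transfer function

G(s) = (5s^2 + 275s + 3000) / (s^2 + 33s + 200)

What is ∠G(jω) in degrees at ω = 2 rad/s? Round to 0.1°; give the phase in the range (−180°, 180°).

-8.2°

Substitute s = j2:
Numerator: 5(j2)^2 + 275(j2) + 3000 = 2980 + j550
Denominator: (j2)^2 + 33(j2) + 200 = 196 + j66
|N| = √(2980² + 550²) ≈ 3030.3, ∠N ≈ 10.46°
|D| = √(196² + 66²) ≈ 206.81, ∠D ≈ 18.61°
∠G = 10.46° − 18.61° = -8.15°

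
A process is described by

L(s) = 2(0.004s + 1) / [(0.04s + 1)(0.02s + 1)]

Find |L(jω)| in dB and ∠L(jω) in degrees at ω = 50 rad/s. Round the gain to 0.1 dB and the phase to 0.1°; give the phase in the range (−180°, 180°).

-3.8 dB, -97.1°

At ω = 50 rad/s:
zero (1 + j50·0.004) = 1 + j0.2 → |·| ≈ 1.0198, ∠ ≈ 11.31°
pole (1 + j50·0.04) = 1 + j2 → |·| ≈ 2.2361, ∠ ≈ 63.43°
pole (1 + j50·0.02) = 1 + j1 → |·| ≈ 1.4142, ∠ ≈ 45.00°
|L| = 2 · 1.0198 / (2.2361 · 1.4142) ≈ 0.64498
Gain = 20 log₁₀(0.64498) ≈ -3.81 dB
∠L = (11.31°) − (63.43° + 45.00°) = -97.12°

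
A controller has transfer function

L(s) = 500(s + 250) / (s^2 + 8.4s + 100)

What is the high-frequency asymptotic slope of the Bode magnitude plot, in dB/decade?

-20 dB/decade

Each pole contributes −20 dB/decade at high frequency; each zero contributes +20 dB/decade.
Net: 1 zero(s) − 2 pole(s) → -20 dB/decade.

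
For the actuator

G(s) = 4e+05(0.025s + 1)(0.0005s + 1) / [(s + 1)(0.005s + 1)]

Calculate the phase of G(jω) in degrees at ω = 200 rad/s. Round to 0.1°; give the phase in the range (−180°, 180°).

-50.3°

At ω = 200 rad/s:
zero (1 + j200·0.025) = 1 + j5 → |·| ≈ 5.099, ∠ ≈ 78.69°
zero (1 + j200·0.0005) = 1 + j0.1 → |·| ≈ 1.005, ∠ ≈ 5.71°
pole (1 + j200·1) = 1 + j200 → |·| ≈ 200, ∠ ≈ 89.71°
pole (1 + j200·0.005) = 1 + j1 → |·| ≈ 1.4142, ∠ ≈ 45.00°
∠G = (78.69° + 5.71°) − (89.71° + 45.00°) = -50.31°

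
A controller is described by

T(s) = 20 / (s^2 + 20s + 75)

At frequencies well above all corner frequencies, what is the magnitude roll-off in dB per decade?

-40 dB/decade

Each pole contributes −20 dB/decade at high frequency; each zero contributes +20 dB/decade.
Net: 0 zero(s) − 2 pole(s) → -40 dB/decade.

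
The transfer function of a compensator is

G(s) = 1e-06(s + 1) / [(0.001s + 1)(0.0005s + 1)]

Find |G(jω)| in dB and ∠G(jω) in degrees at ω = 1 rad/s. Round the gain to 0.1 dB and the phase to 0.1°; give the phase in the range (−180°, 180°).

At ω = 1 rad/s:
zero (1 + j1·1) = 1 + j1 → |·| ≈ 1.4142, ∠ ≈ 45.00°
pole (1 + j1·0.001) = 1 + j0.001 → |·| ≈ 1, ∠ ≈ 0.06°
pole (1 + j1·0.0005) = 1 + j0.0005 → |·| ≈ 1, ∠ ≈ 0.03°
|G| = 1e-06 · 1.4142 / (1 · 1) ≈ 1.4142e-06
Gain = 20 log₁₀(1.4142e-06) ≈ -116.99 dB
∠G = (45.00°) − (0.06° + 0.03°) = 44.91°

-117.0 dB, 44.9°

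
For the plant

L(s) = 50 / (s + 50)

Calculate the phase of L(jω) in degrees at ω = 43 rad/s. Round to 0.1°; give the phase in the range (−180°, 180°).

Substitute s = j43:
Numerator: 50 = 50 + j0
Denominator: (j43) + 50 = 50 + j43
|N| = √(50² + 0²) ≈ 50, ∠N ≈ 0.00°
|D| = √(50² + 43²) ≈ 65.947, ∠D ≈ 40.70°
∠L = 0.00° − 40.70° = -40.70°

-40.7°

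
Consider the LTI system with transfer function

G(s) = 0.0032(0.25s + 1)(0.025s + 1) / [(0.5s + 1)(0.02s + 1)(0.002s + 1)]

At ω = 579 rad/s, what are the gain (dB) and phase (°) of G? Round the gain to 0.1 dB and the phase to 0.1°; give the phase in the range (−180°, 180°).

-57.7 dB, -48.4°

At ω = 579 rad/s:
zero (1 + j579·0.25) = 1 + j144.75 → |·| ≈ 144.75, ∠ ≈ 89.60°
zero (1 + j579·0.025) = 1 + j14.475 → |·| ≈ 14.51, ∠ ≈ 86.05°
pole (1 + j579·0.5) = 1 + j289.5 → |·| ≈ 289.5, ∠ ≈ 89.80°
pole (1 + j579·0.02) = 1 + j11.58 → |·| ≈ 11.623, ∠ ≈ 85.06°
pole (1 + j579·0.002) = 1 + j1.158 → |·| ≈ 1.53, ∠ ≈ 49.19°
|G| = 0.0032 · 144.75 · 14.51 / (289.5 · 11.623 · 1.53) ≈ 0.0013055
Gain = 20 log₁₀(0.0013055) ≈ -57.68 dB
∠G = (89.60° + 86.05°) − (89.80° + 85.06° + 49.19°) = -48.40°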